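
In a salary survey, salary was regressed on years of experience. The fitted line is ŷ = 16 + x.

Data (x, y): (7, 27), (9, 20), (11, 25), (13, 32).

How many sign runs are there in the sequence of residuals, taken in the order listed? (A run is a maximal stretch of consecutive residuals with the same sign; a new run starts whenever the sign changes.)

x=7: ŷ = 16 + 7 = 23; r = 27 − 23 = 4
x=9: ŷ = 16 + 9 = 25; r = 20 − 25 = -5
x=11: ŷ = 16 + 11 = 27; r = 25 − 27 = -2
x=13: ŷ = 16 + 13 = 29; r = 32 − 29 = 3
Signs: + − − +
Runs: +×1, −×2, +×1 → 3

3 runs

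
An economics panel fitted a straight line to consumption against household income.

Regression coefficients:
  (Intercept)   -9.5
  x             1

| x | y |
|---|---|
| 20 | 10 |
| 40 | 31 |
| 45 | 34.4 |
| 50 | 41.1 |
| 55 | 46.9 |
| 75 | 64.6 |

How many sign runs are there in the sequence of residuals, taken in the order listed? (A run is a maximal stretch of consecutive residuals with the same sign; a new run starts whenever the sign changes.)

x=20: ŷ = -9.5 + 20 = 10.5; r = 10 − 10.5 = -0.5
x=40: ŷ = -9.5 + 40 = 30.5; r = 31 − 30.5 = 0.5
x=45: ŷ = -9.5 + 45 = 35.5; r = 34.4 − 35.5 = -1.1
x=50: ŷ = -9.5 + 50 = 40.5; r = 41.1 − 40.5 = 0.6
x=55: ŷ = -9.5 + 55 = 45.5; r = 46.9 − 45.5 = 1.4
x=75: ŷ = -9.5 + 75 = 65.5; r = 64.6 − 65.5 = -0.9
Signs: − + − + + −
Runs: −×1, +×1, −×1, +×2, −×1 → 5

5 runs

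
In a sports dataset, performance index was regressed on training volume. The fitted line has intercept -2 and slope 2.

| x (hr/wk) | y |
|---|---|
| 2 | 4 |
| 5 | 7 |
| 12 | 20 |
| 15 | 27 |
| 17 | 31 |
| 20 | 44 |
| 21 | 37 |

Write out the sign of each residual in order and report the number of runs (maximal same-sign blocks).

4 runs

x=2: ŷ = -2 + 2·2 = 2; r = 4 − 2 = 2
x=5: ŷ = -2 + 2·5 = 8; r = 7 − 8 = -1
x=12: ŷ = -2 + 2·12 = 22; r = 20 − 22 = -2
x=15: ŷ = -2 + 2·15 = 28; r = 27 − 28 = -1
x=17: ŷ = -2 + 2·17 = 32; r = 31 − 32 = -1
x=20: ŷ = -2 + 2·20 = 38; r = 44 − 38 = 6
x=21: ŷ = -2 + 2·21 = 40; r = 37 − 40 = -3
Signs: + − − − − + −
Runs: +×1, −×4, +×1, −×1 → 4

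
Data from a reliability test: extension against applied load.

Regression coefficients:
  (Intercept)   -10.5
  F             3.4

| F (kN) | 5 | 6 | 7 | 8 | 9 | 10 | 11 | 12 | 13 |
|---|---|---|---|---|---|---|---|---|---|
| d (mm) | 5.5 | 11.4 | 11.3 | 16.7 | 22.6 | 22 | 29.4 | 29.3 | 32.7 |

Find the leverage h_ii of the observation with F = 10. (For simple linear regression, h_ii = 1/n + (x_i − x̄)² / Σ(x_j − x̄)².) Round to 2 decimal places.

h = 0.13

F̄ = (5 + 6 + 7 + 8 + 9 + 10 + 11 + 12 + 13)/9 = 9
Σ(F − F̄)² = 16 + 9 + 4 + 1 + 0 + 1 + 4 + 9 + 16 = 60
h = 1/9 + (1)²/60 = 0.111111 + 0.0166667 = 0.13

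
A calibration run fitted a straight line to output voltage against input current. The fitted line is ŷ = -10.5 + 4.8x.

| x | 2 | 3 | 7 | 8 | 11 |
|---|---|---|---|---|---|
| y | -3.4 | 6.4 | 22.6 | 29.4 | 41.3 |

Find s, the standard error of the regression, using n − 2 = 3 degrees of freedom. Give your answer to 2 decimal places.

s = 2.31

x=2: ŷ = -10.5 + 4.8·2 = -0.9; r = -3.4 − (-0.9) = -2.5
x=3: ŷ = -10.5 + 4.8·3 = 3.9; r = 6.4 − 3.9 = 2.5
x=7: ŷ = -10.5 + 4.8·7 = 23.1; r = 22.6 − 23.1 = -0.5
x=8: ŷ = -10.5 + 4.8·8 = 27.9; r = 29.4 − 27.9 = 1.5
x=11: ŷ = -10.5 + 4.8·11 = 42.3; r = 41.3 − 42.3 = -1
SSE = 6.25 + 6.25 + 0.25 + 2.25 + 1 = 16
s = √(16/3) = √5.33333 ≈ 2.31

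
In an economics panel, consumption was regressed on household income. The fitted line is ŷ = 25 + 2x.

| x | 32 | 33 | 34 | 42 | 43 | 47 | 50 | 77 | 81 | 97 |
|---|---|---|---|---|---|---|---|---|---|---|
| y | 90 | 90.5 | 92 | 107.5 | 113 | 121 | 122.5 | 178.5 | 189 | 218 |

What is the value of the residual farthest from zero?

e = -2.5

x=32: ŷ = 25 + 2·32 = 89; e = 90 − 89 = 1
x=33: ŷ = 25 + 2·33 = 91; e = 90.5 − 91 = -0.5
x=34: ŷ = 25 + 2·34 = 93; e = 92 − 93 = -1
x=42: ŷ = 25 + 2·42 = 109; e = 107.5 − 109 = -1.5
x=43: ŷ = 25 + 2·43 = 111; e = 113 − 111 = 2
x=47: ŷ = 25 + 2·47 = 119; e = 121 − 119 = 2
x=50: ŷ = 25 + 2·50 = 125; e = 122.5 − 125 = -2.5
x=77: ŷ = 25 + 2·77 = 179; e = 178.5 − 179 = -0.5
x=81: ŷ = 25 + 2·81 = 187; e = 189 − 187 = 2
x=97: ŷ = 25 + 2·97 = 219; e = 218 − 219 = -1
Largest |e| is 2.5 at x = 50, residual -2.5.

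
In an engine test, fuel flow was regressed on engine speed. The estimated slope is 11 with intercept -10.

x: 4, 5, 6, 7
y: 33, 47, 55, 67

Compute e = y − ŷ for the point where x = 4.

e = -1

ŷ = -10 + 11·4 = 34
e = 33 − 34 = -1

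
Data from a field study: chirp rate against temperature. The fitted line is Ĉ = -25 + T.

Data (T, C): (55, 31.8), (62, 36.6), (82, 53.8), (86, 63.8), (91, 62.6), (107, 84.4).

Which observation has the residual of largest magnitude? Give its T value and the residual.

T = 91, r = -3.4

T=55: Ĉ = -25 + 55 = 30; r = 31.8 − 30 = 1.8
T=62: Ĉ = -25 + 62 = 37; r = 36.6 − 37 = -0.4
T=82: Ĉ = -25 + 82 = 57; r = 53.8 − 57 = -3.2
T=86: Ĉ = -25 + 86 = 61; r = 63.8 − 61 = 2.8
T=91: Ĉ = -25 + 91 = 66; r = 62.6 − 66 = -3.4
T=107: Ĉ = -25 + 107 = 82; r = 84.4 − 82 = 2.4
Largest |r| is 3.4 at T = 91, residual -3.4.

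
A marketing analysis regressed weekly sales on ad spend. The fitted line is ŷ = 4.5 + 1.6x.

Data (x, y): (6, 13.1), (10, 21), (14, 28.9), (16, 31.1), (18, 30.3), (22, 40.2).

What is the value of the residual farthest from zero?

e = -3

x=6: ŷ = 4.5 + 1.6·6 = 14.1; e = 13.1 − 14.1 = -1
x=10: ŷ = 4.5 + 1.6·10 = 20.5; e = 21 − 20.5 = 0.5
x=14: ŷ = 4.5 + 1.6·14 = 26.9; e = 28.9 − 26.9 = 2
x=16: ŷ = 4.5 + 1.6·16 = 30.1; e = 31.1 − 30.1 = 1
x=18: ŷ = 4.5 + 1.6·18 = 33.3; e = 30.3 − 33.3 = -3
x=22: ŷ = 4.5 + 1.6·22 = 39.7; e = 40.2 − 39.7 = 0.5
Largest |e| is 3 at x = 18, residual -3.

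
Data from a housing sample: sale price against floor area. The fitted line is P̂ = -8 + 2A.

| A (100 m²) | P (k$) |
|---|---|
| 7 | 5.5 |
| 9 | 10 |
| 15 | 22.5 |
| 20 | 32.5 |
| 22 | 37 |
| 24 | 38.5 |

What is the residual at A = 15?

P̂ = -8 + 2·15 = 22
r = 22.5 − 22 = 0.5

r = 0.5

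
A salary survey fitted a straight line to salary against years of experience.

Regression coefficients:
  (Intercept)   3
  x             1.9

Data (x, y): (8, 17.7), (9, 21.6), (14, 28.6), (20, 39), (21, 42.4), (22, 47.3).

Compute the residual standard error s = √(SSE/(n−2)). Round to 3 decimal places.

x=8: ŷ = 3 + 1.9·8 = 18.2; e = 17.7 − 18.2 = -0.5
x=9: ŷ = 3 + 1.9·9 = 20.1; e = 21.6 − 20.1 = 1.5
x=14: ŷ = 3 + 1.9·14 = 29.6; e = 28.6 − 29.6 = -1
x=20: ŷ = 3 + 1.9·20 = 41; e = 39 − 41 = -2
x=21: ŷ = 3 + 1.9·21 = 42.9; e = 42.4 − 42.9 = -0.5
x=22: ŷ = 3 + 1.9·22 = 44.8; e = 47.3 − 44.8 = 2.5
SSE = 0.25 + 2.25 + 1 + 4 + 0.25 + 6.25 = 14
s = √(14/4) = √3.5 ≈ 1.871

s = 1.871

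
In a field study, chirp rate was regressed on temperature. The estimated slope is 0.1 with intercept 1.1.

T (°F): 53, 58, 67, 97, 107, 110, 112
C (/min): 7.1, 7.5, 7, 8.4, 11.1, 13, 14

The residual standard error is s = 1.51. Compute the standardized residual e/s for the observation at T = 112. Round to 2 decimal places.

1.13

Ĉ = 1.1 + 0.1·112 = 12.3
e = 14 − 12.3 = 1.7
e/s = 1.7 / 1.51 = 1.13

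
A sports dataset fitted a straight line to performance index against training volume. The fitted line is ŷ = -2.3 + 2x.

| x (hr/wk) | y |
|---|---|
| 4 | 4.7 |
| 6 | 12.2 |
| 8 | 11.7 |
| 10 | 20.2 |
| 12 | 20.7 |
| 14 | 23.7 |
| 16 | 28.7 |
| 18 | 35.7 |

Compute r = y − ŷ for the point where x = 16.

r = -1

ŷ = -2.3 + 2·16 = 29.7
r = 28.7 − 29.7 = -1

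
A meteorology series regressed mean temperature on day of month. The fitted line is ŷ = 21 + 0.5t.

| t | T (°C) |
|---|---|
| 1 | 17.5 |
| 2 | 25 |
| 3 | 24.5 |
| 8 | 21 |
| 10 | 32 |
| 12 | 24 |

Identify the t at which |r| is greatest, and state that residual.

t=1: ŷ = 21 + 0.5·1 = 21.5; r = 17.5 − 21.5 = -4
t=2: ŷ = 21 + 0.5·2 = 22; r = 25 − 22 = 3
t=3: ŷ = 21 + 0.5·3 = 22.5; r = 24.5 − 22.5 = 2
t=8: ŷ = 21 + 0.5·8 = 25; r = 21 − 25 = -4
t=10: ŷ = 21 + 0.5·10 = 26; r = 32 − 26 = 6
t=12: ŷ = 21 + 0.5·12 = 27; r = 24 − 27 = -3
Largest |r| is 6 at t = 10, residual 6.

t = 10, r = 6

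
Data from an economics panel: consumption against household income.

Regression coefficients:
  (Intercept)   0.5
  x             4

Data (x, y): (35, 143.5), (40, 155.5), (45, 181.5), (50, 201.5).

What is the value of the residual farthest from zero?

r = -5

x=35: ŷ = 0.5 + 4·35 = 140.5; r = 143.5 − 140.5 = 3
x=40: ŷ = 0.5 + 4·40 = 160.5; r = 155.5 − 160.5 = -5
x=45: ŷ = 0.5 + 4·45 = 180.5; r = 181.5 − 180.5 = 1
x=50: ŷ = 0.5 + 4·50 = 200.5; r = 201.5 − 200.5 = 1
Largest |r| is 5 at x = 40, residual -5.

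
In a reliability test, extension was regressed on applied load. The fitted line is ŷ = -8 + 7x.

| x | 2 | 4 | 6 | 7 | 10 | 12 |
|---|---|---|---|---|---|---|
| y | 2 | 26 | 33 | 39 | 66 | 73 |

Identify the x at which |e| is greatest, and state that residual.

x = 4, e = 6

x=2: ŷ = -8 + 7·2 = 6; e = 2 − 6 = -4
x=4: ŷ = -8 + 7·4 = 20; e = 26 − 20 = 6
x=6: ŷ = -8 + 7·6 = 34; e = 33 − 34 = -1
x=7: ŷ = -8 + 7·7 = 41; e = 39 − 41 = -2
x=10: ŷ = -8 + 7·10 = 62; e = 66 − 62 = 4
x=12: ŷ = -8 + 7·12 = 76; e = 73 − 76 = -3
Largest |e| is 6 at x = 4, residual 6.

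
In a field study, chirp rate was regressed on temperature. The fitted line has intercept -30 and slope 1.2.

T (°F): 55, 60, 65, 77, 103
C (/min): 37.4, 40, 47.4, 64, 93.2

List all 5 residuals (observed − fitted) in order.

T=55: ŷ = -30 + 1.2·55 = 36; e = 37.4 − 36 = 1.4
T=60: ŷ = -30 + 1.2·60 = 42; e = 40 − 42 = -2
T=65: ŷ = -30 + 1.2·65 = 48; e = 47.4 − 48 = -0.6
T=77: ŷ = -30 + 1.2·77 = 62.4; e = 64 − 62.4 = 1.6
T=103: ŷ = -30 + 1.2·103 = 93.6; e = 93.2 − 93.6 = -0.4

1.4, -2, -0.6, 1.6, -0.4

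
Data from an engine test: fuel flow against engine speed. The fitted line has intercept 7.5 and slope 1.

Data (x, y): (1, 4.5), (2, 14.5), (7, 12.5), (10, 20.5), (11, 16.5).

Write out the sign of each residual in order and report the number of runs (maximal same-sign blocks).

x=1: ŷ = 7.5 + 1 = 8.5; r = 4.5 − 8.5 = -4
x=2: ŷ = 7.5 + 2 = 9.5; r = 14.5 − 9.5 = 5
x=7: ŷ = 7.5 + 7 = 14.5; r = 12.5 − 14.5 = -2
x=10: ŷ = 7.5 + 10 = 17.5; r = 20.5 − 17.5 = 3
x=11: ŷ = 7.5 + 11 = 18.5; r = 16.5 − 18.5 = -2
Signs: − + − + −
Runs: −×1, +×1, −×1, +×1, −×1 → 5

5 runs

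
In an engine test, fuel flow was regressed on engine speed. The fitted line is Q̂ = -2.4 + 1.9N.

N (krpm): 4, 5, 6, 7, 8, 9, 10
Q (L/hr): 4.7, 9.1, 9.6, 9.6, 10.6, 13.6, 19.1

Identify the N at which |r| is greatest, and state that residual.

N = 10, r = 2.5

N=4: Q̂ = -2.4 + 1.9·4 = 5.2; r = 4.7 − 5.2 = -0.5
N=5: Q̂ = -2.4 + 1.9·5 = 7.1; r = 9.1 − 7.1 = 2
N=6: Q̂ = -2.4 + 1.9·6 = 9; r = 9.6 − 9 = 0.6
N=7: Q̂ = -2.4 + 1.9·7 = 10.9; r = 9.6 − 10.9 = -1.3
N=8: Q̂ = -2.4 + 1.9·8 = 12.8; r = 10.6 − 12.8 = -2.2
N=9: Q̂ = -2.4 + 1.9·9 = 14.7; r = 13.6 − 14.7 = -1.1
N=10: Q̂ = -2.4 + 1.9·10 = 16.6; r = 19.1 − 16.6 = 2.5
Largest |r| is 2.5 at N = 10, residual 2.5.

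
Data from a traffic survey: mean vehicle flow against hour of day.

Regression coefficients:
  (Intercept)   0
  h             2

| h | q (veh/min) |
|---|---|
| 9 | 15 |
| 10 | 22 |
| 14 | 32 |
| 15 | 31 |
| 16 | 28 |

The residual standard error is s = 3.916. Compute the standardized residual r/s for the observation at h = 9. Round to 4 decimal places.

q̂ = 2·9 = 18
r = 15 − 18 = -3
r/s = -3 / 3.916 = -0.7661

-0.7661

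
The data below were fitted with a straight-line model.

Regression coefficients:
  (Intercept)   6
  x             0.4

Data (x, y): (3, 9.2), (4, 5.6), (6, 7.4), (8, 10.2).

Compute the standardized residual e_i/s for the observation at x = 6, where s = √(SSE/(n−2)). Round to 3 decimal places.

-0.447

x=3: ŷ = 6 + 0.4·3 = 7.2; e = 9.2 − 7.2 = 2
x=4: ŷ = 6 + 0.4·4 = 7.6; e = 5.6 − 7.6 = -2
x=6: ŷ = 6 + 0.4·6 = 8.4; e = 7.4 − 8.4 = -1
x=8: ŷ = 6 + 0.4·8 = 9.2; e = 10.2 − 9.2 = 1
SSE = 4 + 4 + 1 + 1 = 10
s = √(10/2) = 2.23607
e/s = -1 / 2.23607 = -0.447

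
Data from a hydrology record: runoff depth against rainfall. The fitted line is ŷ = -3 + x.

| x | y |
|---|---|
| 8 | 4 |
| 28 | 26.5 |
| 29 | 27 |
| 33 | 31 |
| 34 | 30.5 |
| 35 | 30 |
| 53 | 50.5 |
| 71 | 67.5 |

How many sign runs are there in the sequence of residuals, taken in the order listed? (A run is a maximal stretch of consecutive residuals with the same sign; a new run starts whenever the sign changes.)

5 runs

x=8: ŷ = -3 + 8 = 5; e = 4 − 5 = -1
x=28: ŷ = -3 + 28 = 25; e = 26.5 − 25 = 1.5
x=29: ŷ = -3 + 29 = 26; e = 27 − 26 = 1
x=33: ŷ = -3 + 33 = 30; e = 31 − 30 = 1
x=34: ŷ = -3 + 34 = 31; e = 30.5 − 31 = -0.5
x=35: ŷ = -3 + 35 = 32; e = 30 − 32 = -2
x=53: ŷ = -3 + 53 = 50; e = 50.5 − 50 = 0.5
x=71: ŷ = -3 + 71 = 68; e = 67.5 − 68 = -0.5
Signs: − + + + − − + −
Runs: −×1, +×3, −×2, +×1, −×1 → 5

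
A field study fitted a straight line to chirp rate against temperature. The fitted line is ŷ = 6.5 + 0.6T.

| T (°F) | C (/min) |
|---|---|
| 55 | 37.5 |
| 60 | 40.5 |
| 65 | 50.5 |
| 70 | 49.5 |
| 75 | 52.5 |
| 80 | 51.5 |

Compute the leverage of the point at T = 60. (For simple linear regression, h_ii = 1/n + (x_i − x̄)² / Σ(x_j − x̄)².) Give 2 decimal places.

T̄ = (55 + 60 + 65 + 70 + 75 + 80)/6 = 67.5
Σ(T − T̄)² = 156.25 + 56.25 + 6.25 + 6.25 + 56.25 + 156.25 = 437.5
h = 1/6 + (-7.5)²/437.5 = 0.166667 + 0.128571 = 0.30

h = 0.30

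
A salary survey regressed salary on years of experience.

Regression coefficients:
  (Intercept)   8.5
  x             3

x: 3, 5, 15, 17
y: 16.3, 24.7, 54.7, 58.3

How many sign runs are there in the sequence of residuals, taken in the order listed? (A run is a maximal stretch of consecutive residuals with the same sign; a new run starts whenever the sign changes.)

x=3: ŷ = 8.5 + 3·3 = 17.5; r = 16.3 − 17.5 = -1.2
x=5: ŷ = 8.5 + 3·5 = 23.5; r = 24.7 − 23.5 = 1.2
x=15: ŷ = 8.5 + 3·15 = 53.5; r = 54.7 − 53.5 = 1.2
x=17: ŷ = 8.5 + 3·17 = 59.5; r = 58.3 − 59.5 = -1.2
Signs: − + + −
Runs: −×1, +×2, −×1 → 3

3 runs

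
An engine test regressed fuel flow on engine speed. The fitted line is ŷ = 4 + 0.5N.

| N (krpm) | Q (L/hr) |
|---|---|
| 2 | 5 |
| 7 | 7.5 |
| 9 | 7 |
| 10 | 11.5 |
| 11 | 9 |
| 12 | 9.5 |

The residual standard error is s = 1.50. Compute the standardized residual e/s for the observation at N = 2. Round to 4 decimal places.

ŷ = 4 + 0.5·2 = 5
e = 5 − 5 = 0
e/s = 0 / 1.50 = 0.0000

0.0000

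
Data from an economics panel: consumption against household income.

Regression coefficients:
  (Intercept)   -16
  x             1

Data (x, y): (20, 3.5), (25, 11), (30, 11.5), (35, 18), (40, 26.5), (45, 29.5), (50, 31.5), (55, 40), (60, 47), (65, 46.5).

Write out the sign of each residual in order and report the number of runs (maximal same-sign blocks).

7 runs

x=20: ŷ = -16 + 20 = 4; e = 3.5 − 4 = -0.5
x=25: ŷ = -16 + 25 = 9; e = 11 − 9 = 2
x=30: ŷ = -16 + 30 = 14; e = 11.5 − 14 = -2.5
x=35: ŷ = -16 + 35 = 19; e = 18 − 19 = -1
x=40: ŷ = -16 + 40 = 24; e = 26.5 − 24 = 2.5
x=45: ŷ = -16 + 45 = 29; e = 29.5 − 29 = 0.5
x=50: ŷ = -16 + 50 = 34; e = 31.5 − 34 = -2.5
x=55: ŷ = -16 + 55 = 39; e = 40 − 39 = 1
x=60: ŷ = -16 + 60 = 44; e = 47 − 44 = 3
x=65: ŷ = -16 + 65 = 49; e = 46.5 − 49 = -2.5
Signs: − + − − + + − + + −
Runs: −×1, +×1, −×2, +×2, −×1, +×2, −×1 → 7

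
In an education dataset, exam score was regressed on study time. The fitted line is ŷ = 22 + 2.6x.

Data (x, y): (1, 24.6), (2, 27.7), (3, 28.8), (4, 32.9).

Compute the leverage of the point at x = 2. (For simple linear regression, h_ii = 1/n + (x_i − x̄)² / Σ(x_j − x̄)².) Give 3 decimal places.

x̄ = (1 + 2 + 3 + 4)/4 = 2.5
Σ(x − x̄)² = 2.25 + 0.25 + 0.25 + 2.25 = 5
h = 1/4 + (-0.5)²/5 = 0.25 + 0.05 = 0.300

h = 0.300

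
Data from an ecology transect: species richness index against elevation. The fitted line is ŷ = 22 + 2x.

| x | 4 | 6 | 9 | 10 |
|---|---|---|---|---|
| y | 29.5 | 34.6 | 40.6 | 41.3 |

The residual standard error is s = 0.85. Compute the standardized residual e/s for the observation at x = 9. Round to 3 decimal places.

ŷ = 22 + 2·9 = 40
e = 40.6 − 40 = 0.6
e/s = 0.6 / 0.85 = 0.706

0.706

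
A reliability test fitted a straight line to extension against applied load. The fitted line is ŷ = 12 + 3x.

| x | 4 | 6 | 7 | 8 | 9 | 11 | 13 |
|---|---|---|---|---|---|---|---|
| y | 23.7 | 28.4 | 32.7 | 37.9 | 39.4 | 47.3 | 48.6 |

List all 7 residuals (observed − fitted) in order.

x=4: ŷ = 12 + 3·4 = 24; e = 23.7 − 24 = -0.3
x=6: ŷ = 12 + 3·6 = 30; e = 28.4 − 30 = -1.6
x=7: ŷ = 12 + 3·7 = 33; e = 32.7 − 33 = -0.3
x=8: ŷ = 12 + 3·8 = 36; e = 37.9 − 36 = 1.9
x=9: ŷ = 12 + 3·9 = 39; e = 39.4 − 39 = 0.4
x=11: ŷ = 12 + 3·11 = 45; e = 47.3 − 45 = 2.3
x=13: ŷ = 12 + 3·13 = 51; e = 48.6 − 51 = -2.4

-0.3, -1.6, -0.3, 1.9, 0.4, 2.3, -2.4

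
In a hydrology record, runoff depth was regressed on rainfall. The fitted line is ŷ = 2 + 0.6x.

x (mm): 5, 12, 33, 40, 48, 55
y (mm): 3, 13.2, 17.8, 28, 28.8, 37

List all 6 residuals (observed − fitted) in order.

x=5: ŷ = 2 + 0.6·5 = 5; e = 3 − 5 = -2
x=12: ŷ = 2 + 0.6·12 = 9.2; e = 13.2 − 9.2 = 4
x=33: ŷ = 2 + 0.6·33 = 21.8; e = 17.8 − 21.8 = -4
x=40: ŷ = 2 + 0.6·40 = 26; e = 28 − 26 = 2
x=48: ŷ = 2 + 0.6·48 = 30.8; e = 28.8 − 30.8 = -2
x=55: ŷ = 2 + 0.6·55 = 35; e = 37 − 35 = 2

-2, 4, -4, 2, -2, 2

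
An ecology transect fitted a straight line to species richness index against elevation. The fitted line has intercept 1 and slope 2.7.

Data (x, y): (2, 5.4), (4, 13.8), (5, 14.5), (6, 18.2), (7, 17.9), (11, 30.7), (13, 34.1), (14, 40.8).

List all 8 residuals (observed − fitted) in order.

x=2: ŷ = 1 + 2.7·2 = 6.4; e = 5.4 − 6.4 = -1
x=4: ŷ = 1 + 2.7·4 = 11.8; e = 13.8 − 11.8 = 2
x=5: ŷ = 1 + 2.7·5 = 14.5; e = 14.5 − 14.5 = 0
x=6: ŷ = 1 + 2.7·6 = 17.2; e = 18.2 − 17.2 = 1
x=7: ŷ = 1 + 2.7·7 = 19.9; e = 17.9 − 19.9 = -2
x=11: ŷ = 1 + 2.7·11 = 30.7; e = 30.7 − 30.7 = 0
x=13: ŷ = 1 + 2.7·13 = 36.1; e = 34.1 − 36.1 = -2
x=14: ŷ = 1 + 2.7·14 = 38.8; e = 40.8 − 38.8 = 2

-1, 2, 0, 1, -2, 0, -2, 2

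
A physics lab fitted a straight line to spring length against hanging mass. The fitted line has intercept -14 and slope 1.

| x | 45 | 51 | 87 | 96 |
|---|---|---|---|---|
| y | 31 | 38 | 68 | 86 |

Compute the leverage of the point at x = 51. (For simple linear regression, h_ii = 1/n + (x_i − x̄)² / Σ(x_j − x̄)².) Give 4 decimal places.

h = 0.4302

x̄ = (45 + 51 + 87 + 96)/4 = 69.75
Σ(x − x̄)² = 612.562 + 351.562 + 297.562 + 689.062 = 1950.75
h = 1/4 + (-18.75)²/1950.75 = 0.25 + 0.180219 = 0.4302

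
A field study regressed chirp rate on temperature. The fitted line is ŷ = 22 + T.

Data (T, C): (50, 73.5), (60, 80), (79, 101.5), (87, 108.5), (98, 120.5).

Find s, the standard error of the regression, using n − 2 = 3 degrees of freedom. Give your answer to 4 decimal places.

T=50: ŷ = 22 + 50 = 72; r = 73.5 − 72 = 1.5
T=60: ŷ = 22 + 60 = 82; r = 80 − 82 = -2
T=79: ŷ = 22 + 79 = 101; r = 101.5 − 101 = 0.5
T=87: ŷ = 22 + 87 = 109; r = 108.5 − 109 = -0.5
T=98: ŷ = 22 + 98 = 120; r = 120.5 − 120 = 0.5
SSE = 2.25 + 4 + 0.25 + 0.25 + 0.25 = 7
s = √(7/3) = √2.33333 ≈ 1.5275

s = 1.5275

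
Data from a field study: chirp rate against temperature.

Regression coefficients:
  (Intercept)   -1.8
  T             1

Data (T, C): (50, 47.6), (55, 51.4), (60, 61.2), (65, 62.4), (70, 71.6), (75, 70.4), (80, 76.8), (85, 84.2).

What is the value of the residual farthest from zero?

T=50: ŷ = -1.8 + 50 = 48.2; e = 47.6 − 48.2 = -0.6
T=55: ŷ = -1.8 + 55 = 53.2; e = 51.4 − 53.2 = -1.8
T=60: ŷ = -1.8 + 60 = 58.2; e = 61.2 − 58.2 = 3
T=65: ŷ = -1.8 + 65 = 63.2; e = 62.4 − 63.2 = -0.8
T=70: ŷ = -1.8 + 70 = 68.2; e = 71.6 − 68.2 = 3.4
T=75: ŷ = -1.8 + 75 = 73.2; e = 70.4 − 73.2 = -2.8
T=80: ŷ = -1.8 + 80 = 78.2; e = 76.8 − 78.2 = -1.4
T=85: ŷ = -1.8 + 85 = 83.2; e = 84.2 − 83.2 = 1
Largest |e| is 3.4 at T = 70, residual 3.4.

e = 3.4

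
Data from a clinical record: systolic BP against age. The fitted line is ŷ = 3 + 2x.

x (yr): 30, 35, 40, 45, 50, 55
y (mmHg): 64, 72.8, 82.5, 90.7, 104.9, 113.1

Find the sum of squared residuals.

SSE = 10.2

x=30: ŷ = 3 + 2·30 = 63; r = 64 − 63 = 1
x=35: ŷ = 3 + 2·35 = 73; r = 72.8 − 73 = -0.2
x=40: ŷ = 3 + 2·40 = 83; r = 82.5 − 83 = -0.5
x=45: ŷ = 3 + 2·45 = 93; r = 90.7 − 93 = -2.3
x=50: ŷ = 3 + 2·50 = 103; r = 104.9 − 103 = 1.9
x=55: ŷ = 3 + 2·55 = 113; r = 113.1 − 113 = 0.1
SSE = 1 + 0.04 + 0.25 + 5.29 + 3.61 + 0.01 = 10.2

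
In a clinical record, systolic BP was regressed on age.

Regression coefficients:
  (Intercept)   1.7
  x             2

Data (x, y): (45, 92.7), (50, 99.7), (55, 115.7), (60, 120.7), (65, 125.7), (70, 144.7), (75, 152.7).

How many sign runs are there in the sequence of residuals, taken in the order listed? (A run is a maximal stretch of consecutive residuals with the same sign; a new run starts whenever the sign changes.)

x=45: ŷ = 1.7 + 2·45 = 91.7; r = 92.7 − 91.7 = 1
x=50: ŷ = 1.7 + 2·50 = 101.7; r = 99.7 − 101.7 = -2
x=55: ŷ = 1.7 + 2·55 = 111.7; r = 115.7 − 111.7 = 4
x=60: ŷ = 1.7 + 2·60 = 121.7; r = 120.7 − 121.7 = -1
x=65: ŷ = 1.7 + 2·65 = 131.7; r = 125.7 − 131.7 = -6
x=70: ŷ = 1.7 + 2·70 = 141.7; r = 144.7 − 141.7 = 3
x=75: ŷ = 1.7 + 2·75 = 151.7; r = 152.7 − 151.7 = 1
Signs: + − + − − + +
Runs: +×1, −×1, +×1, −×2, +×2 → 5

5 runs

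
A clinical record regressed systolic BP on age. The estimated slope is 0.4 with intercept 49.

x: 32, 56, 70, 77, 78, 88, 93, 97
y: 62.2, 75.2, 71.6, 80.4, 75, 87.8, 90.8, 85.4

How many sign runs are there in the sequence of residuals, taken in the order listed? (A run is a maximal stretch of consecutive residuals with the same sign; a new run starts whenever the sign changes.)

x=32: ŷ = 49 + 0.4·32 = 61.8; r = 62.2 − 61.8 = 0.4
x=56: ŷ = 49 + 0.4·56 = 71.4; r = 75.2 − 71.4 = 3.8
x=70: ŷ = 49 + 0.4·70 = 77; r = 71.6 − 77 = -5.4
x=77: ŷ = 49 + 0.4·77 = 79.8; r = 80.4 − 79.8 = 0.6
x=78: ŷ = 49 + 0.4·78 = 80.2; r = 75 − 80.2 = -5.2
x=88: ŷ = 49 + 0.4·88 = 84.2; r = 87.8 − 84.2 = 3.6
x=93: ŷ = 49 + 0.4·93 = 86.2; r = 90.8 − 86.2 = 4.6
x=97: ŷ = 49 + 0.4·97 = 87.8; r = 85.4 − 87.8 = -2.4
Signs: + + − + − + + −
Runs: +×2, −×1, +×1, −×1, +×2, −×1 → 6

6 runs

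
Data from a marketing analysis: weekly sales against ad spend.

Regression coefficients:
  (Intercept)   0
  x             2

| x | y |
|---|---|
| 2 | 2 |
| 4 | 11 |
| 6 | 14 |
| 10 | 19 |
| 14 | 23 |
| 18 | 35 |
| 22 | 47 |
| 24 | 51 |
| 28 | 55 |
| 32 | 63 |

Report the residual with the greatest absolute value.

x=2: ŷ = 2·2 = 4; e = 2 − 4 = -2
x=4: ŷ = 2·4 = 8; e = 11 − 8 = 3
x=6: ŷ = 2·6 = 12; e = 14 − 12 = 2
x=10: ŷ = 2·10 = 20; e = 19 − 20 = -1
x=14: ŷ = 2·14 = 28; e = 23 − 28 = -5
x=18: ŷ = 2·18 = 36; e = 35 − 36 = -1
x=22: ŷ = 2·22 = 44; e = 47 − 44 = 3
x=24: ŷ = 2·24 = 48; e = 51 − 48 = 3
x=28: ŷ = 2·28 = 56; e = 55 − 56 = -1
x=32: ŷ = 2·32 = 64; e = 63 − 64 = -1
Largest |e| is 5 at x = 14, residual -5.

e = -5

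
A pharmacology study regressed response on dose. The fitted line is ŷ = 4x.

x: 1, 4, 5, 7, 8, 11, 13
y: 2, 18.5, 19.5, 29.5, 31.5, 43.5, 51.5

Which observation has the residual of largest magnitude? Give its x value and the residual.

x = 4, r = 2.5

x=1: ŷ = 4·1 = 4; r = 2 − 4 = -2
x=4: ŷ = 4·4 = 16; r = 18.5 − 16 = 2.5
x=5: ŷ = 4·5 = 20; r = 19.5 − 20 = -0.5
x=7: ŷ = 4·7 = 28; r = 29.5 − 28 = 1.5
x=8: ŷ = 4·8 = 32; r = 31.5 − 32 = -0.5
x=11: ŷ = 4·11 = 44; r = 43.5 − 44 = -0.5
x=13: ŷ = 4·13 = 52; r = 51.5 − 52 = -0.5
Largest |r| is 2.5 at x = 4, residual 2.5.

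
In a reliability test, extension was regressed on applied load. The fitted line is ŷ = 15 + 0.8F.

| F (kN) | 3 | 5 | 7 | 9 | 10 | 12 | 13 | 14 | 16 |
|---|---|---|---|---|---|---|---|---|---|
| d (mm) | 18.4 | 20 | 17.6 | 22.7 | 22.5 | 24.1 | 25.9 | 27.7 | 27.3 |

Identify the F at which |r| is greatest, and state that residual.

F = 7, r = -3

F=3: ŷ = 15 + 0.8·3 = 17.4; r = 18.4 − 17.4 = 1
F=5: ŷ = 15 + 0.8·5 = 19; r = 20 − 19 = 1
F=7: ŷ = 15 + 0.8·7 = 20.6; r = 17.6 − 20.6 = -3
F=9: ŷ = 15 + 0.8·9 = 22.2; r = 22.7 − 22.2 = 0.5
F=10: ŷ = 15 + 0.8·10 = 23; r = 22.5 − 23 = -0.5
F=12: ŷ = 15 + 0.8·12 = 24.6; r = 24.1 − 24.6 = -0.5
F=13: ŷ = 15 + 0.8·13 = 25.4; r = 25.9 − 25.4 = 0.5
F=14: ŷ = 15 + 0.8·14 = 26.2; r = 27.7 − 26.2 = 1.5
F=16: ŷ = 15 + 0.8·16 = 27.8; r = 27.3 − 27.8 = -0.5
Largest |r| is 3 at F = 7, residual -3.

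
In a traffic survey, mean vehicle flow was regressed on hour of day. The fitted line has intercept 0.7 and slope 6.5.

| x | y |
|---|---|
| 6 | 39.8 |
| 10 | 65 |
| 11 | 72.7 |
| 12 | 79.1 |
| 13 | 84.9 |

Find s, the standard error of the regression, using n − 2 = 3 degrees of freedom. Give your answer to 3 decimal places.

s = 0.577

x=6: ŷ = 0.7 + 6.5·6 = 39.7; e = 39.8 − 39.7 = 0.1
x=10: ŷ = 0.7 + 6.5·10 = 65.7; e = 65 − 65.7 = -0.7
x=11: ŷ = 0.7 + 6.5·11 = 72.2; e = 72.7 − 72.2 = 0.5
x=12: ŷ = 0.7 + 6.5·12 = 78.7; e = 79.1 − 78.7 = 0.4
x=13: ŷ = 0.7 + 6.5·13 = 85.2; e = 84.9 − 85.2 = -0.3
SSE = 0.01 + 0.49 + 0.25 + 0.16 + 0.09 = 1
s = √(1/3) = √0.333333 ≈ 0.577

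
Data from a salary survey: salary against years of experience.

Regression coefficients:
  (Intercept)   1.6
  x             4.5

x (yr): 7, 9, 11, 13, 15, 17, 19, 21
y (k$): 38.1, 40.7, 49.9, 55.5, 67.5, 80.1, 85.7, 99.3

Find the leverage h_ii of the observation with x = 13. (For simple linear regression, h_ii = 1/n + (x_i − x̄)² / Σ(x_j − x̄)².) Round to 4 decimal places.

x̄ = (7 + 9 + 11 + 13 + 15 + 17 + 19 + 21)/8 = 14
Σ(x − x̄)² = 49 + 25 + 9 + 1 + 1 + 9 + 25 + 49 = 168
h = 1/8 + (-1)²/168 = 0.125 + 0.00595238 = 0.1310

h = 0.1310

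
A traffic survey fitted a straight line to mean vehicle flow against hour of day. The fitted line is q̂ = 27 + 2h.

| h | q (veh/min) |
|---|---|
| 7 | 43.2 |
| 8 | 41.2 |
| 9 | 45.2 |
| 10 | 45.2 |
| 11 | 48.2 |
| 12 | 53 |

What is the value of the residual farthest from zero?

h=7: q̂ = 27 + 2·7 = 41; r = 43.2 − 41 = 2.2
h=8: q̂ = 27 + 2·8 = 43; r = 41.2 − 43 = -1.8
h=9: q̂ = 27 + 2·9 = 45; r = 45.2 − 45 = 0.2
h=10: q̂ = 27 + 2·10 = 47; r = 45.2 − 47 = -1.8
h=11: q̂ = 27 + 2·11 = 49; r = 48.2 − 49 = -0.8
h=12: q̂ = 27 + 2·12 = 51; r = 53 − 51 = 2
Largest |r| is 2.2 at h = 7, residual 2.2.

r = 2.2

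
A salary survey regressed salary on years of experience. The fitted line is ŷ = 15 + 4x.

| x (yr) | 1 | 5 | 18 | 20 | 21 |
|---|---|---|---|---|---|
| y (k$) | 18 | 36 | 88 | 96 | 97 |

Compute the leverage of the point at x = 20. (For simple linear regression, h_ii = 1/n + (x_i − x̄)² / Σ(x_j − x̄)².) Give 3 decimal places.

x̄ = (1 + 5 + 18 + 20 + 21)/5 = 13
Σ(x − x̄)² = 144 + 64 + 25 + 49 + 64 = 346
h = 1/5 + (7)²/346 = 0.2 + 0.141618 = 0.342

h = 0.342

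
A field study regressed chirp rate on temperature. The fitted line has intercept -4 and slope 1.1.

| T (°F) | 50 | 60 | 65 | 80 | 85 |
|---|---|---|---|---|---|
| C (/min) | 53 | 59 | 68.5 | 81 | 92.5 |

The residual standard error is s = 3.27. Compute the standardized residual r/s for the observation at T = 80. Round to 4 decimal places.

-0.9174

ŷ = -4 + 1.1·80 = 84
r = 81 − 84 = -3
r/s = -3 / 3.27 = -0.9174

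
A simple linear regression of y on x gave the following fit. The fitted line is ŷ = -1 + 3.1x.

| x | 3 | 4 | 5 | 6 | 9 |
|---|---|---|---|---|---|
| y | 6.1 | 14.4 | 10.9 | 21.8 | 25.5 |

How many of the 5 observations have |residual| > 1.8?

x=3: ŷ = -1 + 3.1·3 = 8.3; e = 6.1 − 8.3 = -2.2
x=4: ŷ = -1 + 3.1·4 = 11.4; e = 14.4 − 11.4 = 3
x=5: ŷ = -1 + 3.1·5 = 14.5; e = 10.9 − 14.5 = -3.6
x=6: ŷ = -1 + 3.1·6 = 17.6; e = 21.8 − 17.6 = 4.2
x=9: ŷ = -1 + 3.1·9 = 26.9; e = 25.5 − 26.9 = -1.4
|e| > 1.8: x=3 (|e|=2.2), x=4 (|e|=3), x=5 (|e|=3.6), x=6 (|e|=4.2) → 4

4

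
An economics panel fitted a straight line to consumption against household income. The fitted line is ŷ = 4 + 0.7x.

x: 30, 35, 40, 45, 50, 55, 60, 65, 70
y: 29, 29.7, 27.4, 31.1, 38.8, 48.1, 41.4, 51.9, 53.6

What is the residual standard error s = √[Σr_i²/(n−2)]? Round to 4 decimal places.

s = 4.0820

x=30: ŷ = 4 + 0.7·30 = 25; r = 29 − 25 = 4
x=35: ŷ = 4 + 0.7·35 = 28.5; r = 29.7 − 28.5 = 1.2
x=40: ŷ = 4 + 0.7·40 = 32; r = 27.4 − 32 = -4.6
x=45: ŷ = 4 + 0.7·45 = 35.5; r = 31.1 − 35.5 = -4.4
x=50: ŷ = 4 + 0.7·50 = 39; r = 38.8 − 39 = -0.2
x=55: ŷ = 4 + 0.7·55 = 42.5; r = 48.1 − 42.5 = 5.6
x=60: ŷ = 4 + 0.7·60 = 46; r = 41.4 − 46 = -4.6
x=65: ŷ = 4 + 0.7·65 = 49.5; r = 51.9 − 49.5 = 2.4
x=70: ŷ = 4 + 0.7·70 = 53; r = 53.6 − 53 = 0.6
SSE = 16 + 1.44 + 21.16 + 19.36 + 0.04 + 31.36 + 21.16 + 5.76 + 0.36 = 116.64
s = √(116.64/7) = √16.6629 ≈ 4.0820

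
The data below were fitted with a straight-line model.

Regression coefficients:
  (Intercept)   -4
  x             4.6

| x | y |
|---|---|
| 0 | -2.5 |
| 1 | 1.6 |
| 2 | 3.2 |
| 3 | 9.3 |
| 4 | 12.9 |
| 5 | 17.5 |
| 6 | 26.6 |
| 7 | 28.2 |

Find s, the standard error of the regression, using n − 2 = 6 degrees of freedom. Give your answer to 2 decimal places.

x=0: ŷ = -4 + 4.6·0 = -4; e = -2.5 − (-4) = 1.5
x=1: ŷ = -4 + 4.6·1 = 0.6; e = 1.6 − 0.6 = 1
x=2: ŷ = -4 + 4.6·2 = 5.2; e = 3.2 − 5.2 = -2
x=3: ŷ = -4 + 4.6·3 = 9.8; e = 9.3 − 9.8 = -0.5
x=4: ŷ = -4 + 4.6·4 = 14.4; e = 12.9 − 14.4 = -1.5
x=5: ŷ = -4 + 4.6·5 = 19; e = 17.5 − 19 = -1.5
x=6: ŷ = -4 + 4.6·6 = 23.6; e = 26.6 − 23.6 = 3
x=7: ŷ = -4 + 4.6·7 = 28.2; e = 28.2 − 28.2 = 0
SSE = 2.25 + 1 + 4 + 0.25 + 2.25 + 2.25 + 9 + 0 = 21
s = √(21/6) = √3.5 ≈ 1.87

s = 1.87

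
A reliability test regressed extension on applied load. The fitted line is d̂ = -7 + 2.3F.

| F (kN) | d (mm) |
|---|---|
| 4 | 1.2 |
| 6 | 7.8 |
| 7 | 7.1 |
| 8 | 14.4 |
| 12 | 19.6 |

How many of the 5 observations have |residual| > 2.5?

F=4: d̂ = -7 + 2.3·4 = 2.2; r = 1.2 − 2.2 = -1
F=6: d̂ = -7 + 2.3·6 = 6.8; r = 7.8 − 6.8 = 1
F=7: d̂ = -7 + 2.3·7 = 9.1; r = 7.1 − 9.1 = -2
F=8: d̂ = -7 + 2.3·8 = 11.4; r = 14.4 − 11.4 = 3
F=12: d̂ = -7 + 2.3·12 = 20.6; r = 19.6 − 20.6 = -1
|r| > 2.5: F=8 (|r|=3) → 1

1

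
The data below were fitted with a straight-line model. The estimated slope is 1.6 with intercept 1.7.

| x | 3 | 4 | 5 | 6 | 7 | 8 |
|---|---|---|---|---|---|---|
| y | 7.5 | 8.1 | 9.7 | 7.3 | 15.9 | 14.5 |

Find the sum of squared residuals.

SSE = 26

x=3: ŷ = 1.7 + 1.6·3 = 6.5; e = 7.5 − 6.5 = 1
x=4: ŷ = 1.7 + 1.6·4 = 8.1; e = 8.1 − 8.1 = 0
x=5: ŷ = 1.7 + 1.6·5 = 9.7; e = 9.7 − 9.7 = 0
x=6: ŷ = 1.7 + 1.6·6 = 11.3; e = 7.3 − 11.3 = -4
x=7: ŷ = 1.7 + 1.6·7 = 12.9; e = 15.9 − 12.9 = 3
x=8: ŷ = 1.7 + 1.6·8 = 14.5; e = 14.5 − 14.5 = 0
SSE = 1 + 0 + 0 + 16 + 9 + 0 = 26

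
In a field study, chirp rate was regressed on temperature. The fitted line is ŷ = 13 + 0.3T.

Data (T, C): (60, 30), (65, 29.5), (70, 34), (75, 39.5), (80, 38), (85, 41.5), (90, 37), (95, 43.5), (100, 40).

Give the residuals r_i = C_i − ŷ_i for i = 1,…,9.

-1, -3, 0, 4, 1, 3, -3, 2, -3

T=60: ŷ = 13 + 0.3·60 = 31; r = 30 − 31 = -1
T=65: ŷ = 13 + 0.3·65 = 32.5; r = 29.5 − 32.5 = -3
T=70: ŷ = 13 + 0.3·70 = 34; r = 34 − 34 = 0
T=75: ŷ = 13 + 0.3·75 = 35.5; r = 39.5 − 35.5 = 4
T=80: ŷ = 13 + 0.3·80 = 37; r = 38 − 37 = 1
T=85: ŷ = 13 + 0.3·85 = 38.5; r = 41.5 − 38.5 = 3
T=90: ŷ = 13 + 0.3·90 = 40; r = 37 − 40 = -3
T=95: ŷ = 13 + 0.3·95 = 41.5; r = 43.5 − 41.5 = 2
T=100: ŷ = 13 + 0.3·100 = 43; r = 40 − 43 = -3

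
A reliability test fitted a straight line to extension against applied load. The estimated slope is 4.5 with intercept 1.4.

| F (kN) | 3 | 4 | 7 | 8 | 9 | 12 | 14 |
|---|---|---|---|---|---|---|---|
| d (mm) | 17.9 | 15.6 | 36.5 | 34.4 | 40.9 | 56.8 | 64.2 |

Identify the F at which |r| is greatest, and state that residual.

F=3: ŷ = 1.4 + 4.5·3 = 14.9; r = 17.9 − 14.9 = 3
F=4: ŷ = 1.4 + 4.5·4 = 19.4; r = 15.6 − 19.4 = -3.8
F=7: ŷ = 1.4 + 4.5·7 = 32.9; r = 36.5 − 32.9 = 3.6
F=8: ŷ = 1.4 + 4.5·8 = 37.4; r = 34.4 − 37.4 = -3
F=9: ŷ = 1.4 + 4.5·9 = 41.9; r = 40.9 − 41.9 = -1
F=12: ŷ = 1.4 + 4.5·12 = 55.4; r = 56.8 − 55.4 = 1.4
F=14: ŷ = 1.4 + 4.5·14 = 64.4; r = 64.2 − 64.4 = -0.2
Largest |r| is 3.8 at F = 4, residual -3.8.

F = 4, r = -3.8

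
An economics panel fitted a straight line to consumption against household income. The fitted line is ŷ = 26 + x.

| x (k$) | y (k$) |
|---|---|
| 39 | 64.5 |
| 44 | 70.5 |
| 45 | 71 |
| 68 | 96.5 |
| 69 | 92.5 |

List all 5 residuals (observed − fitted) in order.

-0.5, 0.5, 0, 2.5, -2.5

x=39: ŷ = 26 + 39 = 65; r = 64.5 − 65 = -0.5
x=44: ŷ = 26 + 44 = 70; r = 70.5 − 70 = 0.5
x=45: ŷ = 26 + 45 = 71; r = 71 − 71 = 0
x=68: ŷ = 26 + 68 = 94; r = 96.5 − 94 = 2.5
x=69: ŷ = 26 + 69 = 95; r = 92.5 − 95 = -2.5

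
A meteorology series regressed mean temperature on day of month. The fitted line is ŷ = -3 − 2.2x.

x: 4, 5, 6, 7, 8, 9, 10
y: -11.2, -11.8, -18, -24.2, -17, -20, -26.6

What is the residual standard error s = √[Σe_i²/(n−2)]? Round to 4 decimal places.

s = 3.6177

x=4: ŷ = -3 − 2.2·4 = -11.8; e = -11.2 − (-11.8) = 0.6
x=5: ŷ = -3 − 2.2·5 = -14; e = -11.8 − (-14) = 2.2
x=6: ŷ = -3 − 2.2·6 = -16.2; e = -18 − (-16.2) = -1.8
x=7: ŷ = -3 − 2.2·7 = -18.4; e = -24.2 − (-18.4) = -5.8
x=8: ŷ = -3 − 2.2·8 = -20.6; e = -17 − (-20.6) = 3.6
x=9: ŷ = -3 − 2.2·9 = -22.8; e = -20 − (-22.8) = 2.8
x=10: ŷ = -3 − 2.2·10 = -25; e = -26.6 − (-25) = -1.6
SSE = 0.36 + 4.84 + 3.24 + 33.64 + 12.96 + 7.84 + 2.56 = 65.44
s = √(65.44/5) = √13.088 ≈ 3.6177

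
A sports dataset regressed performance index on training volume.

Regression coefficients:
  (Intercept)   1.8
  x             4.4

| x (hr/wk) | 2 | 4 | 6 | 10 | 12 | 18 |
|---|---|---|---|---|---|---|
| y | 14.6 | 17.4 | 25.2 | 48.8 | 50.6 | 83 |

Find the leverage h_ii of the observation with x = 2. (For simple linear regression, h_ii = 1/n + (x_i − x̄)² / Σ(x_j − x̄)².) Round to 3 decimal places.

h = 0.423

x̄ = (2 + 4 + 6 + 10 + 12 + 18)/6 = 8.66667
Σ(x − x̄)² = 44.4444 + 21.7778 + 7.11111 + 1.77778 + 11.1111 + 87.1111 = 173.333
h = 1/6 + (-6.66667)²/173.333 = 0.166667 + 0.25641 = 0.423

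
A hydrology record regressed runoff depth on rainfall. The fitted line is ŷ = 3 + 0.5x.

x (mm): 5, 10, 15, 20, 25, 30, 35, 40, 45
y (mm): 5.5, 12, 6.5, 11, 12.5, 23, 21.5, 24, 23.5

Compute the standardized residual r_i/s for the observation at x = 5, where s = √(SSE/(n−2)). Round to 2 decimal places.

x=5: ŷ = 3 + 0.5·5 = 5.5; r = 5.5 − 5.5 = 0
x=10: ŷ = 3 + 0.5·10 = 8; r = 12 − 8 = 4
x=15: ŷ = 3 + 0.5·15 = 10.5; r = 6.5 − 10.5 = -4
x=20: ŷ = 3 + 0.5·20 = 13; r = 11 − 13 = -2
x=25: ŷ = 3 + 0.5·25 = 15.5; r = 12.5 − 15.5 = -3
x=30: ŷ = 3 + 0.5·30 = 18; r = 23 − 18 = 5
x=35: ŷ = 3 + 0.5·35 = 20.5; r = 21.5 − 20.5 = 1
x=40: ŷ = 3 + 0.5·40 = 23; r = 24 − 23 = 1
x=45: ŷ = 3 + 0.5·45 = 25.5; r = 23.5 − 25.5 = -2
SSE = 0 + 16 + 16 + 4 + 9 + 25 + 1 + 1 + 4 = 76
s = √(76/7) = 3.29502
r/s = 0 / 3.29502 = 0.00

0.00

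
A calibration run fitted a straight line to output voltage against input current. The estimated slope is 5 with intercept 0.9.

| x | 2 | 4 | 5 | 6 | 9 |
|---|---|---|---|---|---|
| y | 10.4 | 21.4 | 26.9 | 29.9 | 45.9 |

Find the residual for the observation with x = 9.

e = 0

ŷ = 0.9 + 5·9 = 45.9
e = 45.9 − 45.9 = 0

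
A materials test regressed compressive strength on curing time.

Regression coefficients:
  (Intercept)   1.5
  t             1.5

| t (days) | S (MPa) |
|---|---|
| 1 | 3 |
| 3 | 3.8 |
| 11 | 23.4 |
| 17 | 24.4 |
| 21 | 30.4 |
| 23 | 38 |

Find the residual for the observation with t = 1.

r = 0

Ŝ = 1.5 + 1.5·1 = 3
r = 3 − 3 = 0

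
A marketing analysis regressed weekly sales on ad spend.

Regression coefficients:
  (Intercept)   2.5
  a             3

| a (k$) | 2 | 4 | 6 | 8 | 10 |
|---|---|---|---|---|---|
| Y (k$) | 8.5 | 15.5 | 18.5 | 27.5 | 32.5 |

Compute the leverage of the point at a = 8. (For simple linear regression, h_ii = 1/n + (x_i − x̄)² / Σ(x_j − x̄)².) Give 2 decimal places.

h = 0.30

ā = (2 + 4 + 6 + 8 + 10)/5 = 6
Σ(a − ā)² = 16 + 4 + 0 + 4 + 16 = 40
h = 1/5 + (2)²/40 = 0.2 + 0.1 = 0.30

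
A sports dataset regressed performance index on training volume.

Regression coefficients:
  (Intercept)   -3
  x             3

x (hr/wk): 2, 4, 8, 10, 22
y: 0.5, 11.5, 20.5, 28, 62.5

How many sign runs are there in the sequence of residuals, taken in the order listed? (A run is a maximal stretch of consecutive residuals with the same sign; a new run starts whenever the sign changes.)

5 runs

x=2: ŷ = -3 + 3·2 = 3; e = 0.5 − 3 = -2.5
x=4: ŷ = -3 + 3·4 = 9; e = 11.5 − 9 = 2.5
x=8: ŷ = -3 + 3·8 = 21; e = 20.5 − 21 = -0.5
x=10: ŷ = -3 + 3·10 = 27; e = 28 − 27 = 1
x=22: ŷ = -3 + 3·22 = 63; e = 62.5 − 63 = -0.5
Signs: − + − + −
Runs: −×1, +×1, −×1, +×1, −×1 → 5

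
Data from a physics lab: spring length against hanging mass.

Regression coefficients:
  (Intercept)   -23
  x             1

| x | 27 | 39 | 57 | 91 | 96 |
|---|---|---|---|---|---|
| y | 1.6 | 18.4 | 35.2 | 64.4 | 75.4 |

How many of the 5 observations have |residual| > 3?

x=27: ŷ = -23 + 27 = 4; r = 1.6 − 4 = -2.4
x=39: ŷ = -23 + 39 = 16; r = 18.4 − 16 = 2.4
x=57: ŷ = -23 + 57 = 34; r = 35.2 − 34 = 1.2
x=91: ŷ = -23 + 91 = 68; r = 64.4 − 68 = -3.6
x=96: ŷ = -23 + 96 = 73; r = 75.4 − 73 = 2.4
|r| > 3: x=91 (|r|=3.6) → 1

1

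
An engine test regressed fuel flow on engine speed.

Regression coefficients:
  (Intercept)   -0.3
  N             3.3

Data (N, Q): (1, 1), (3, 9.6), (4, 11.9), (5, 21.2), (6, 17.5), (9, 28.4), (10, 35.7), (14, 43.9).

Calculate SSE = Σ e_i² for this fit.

SSE = 48

N=1: ŷ = -0.3 + 3.3·1 = 3; e = 1 − 3 = -2
N=3: ŷ = -0.3 + 3.3·3 = 9.6; e = 9.6 − 9.6 = 0
N=4: ŷ = -0.3 + 3.3·4 = 12.9; e = 11.9 − 12.9 = -1
N=5: ŷ = -0.3 + 3.3·5 = 16.2; e = 21.2 − 16.2 = 5
N=6: ŷ = -0.3 + 3.3·6 = 19.5; e = 17.5 − 19.5 = -2
N=9: ŷ = -0.3 + 3.3·9 = 29.4; e = 28.4 − 29.4 = -1
N=10: ŷ = -0.3 + 3.3·10 = 32.7; e = 35.7 − 32.7 = 3
N=14: ŷ = -0.3 + 3.3·14 = 45.9; e = 43.9 − 45.9 = -2
SSE = 4 + 0 + 1 + 25 + 4 + 1 + 9 + 4 = 48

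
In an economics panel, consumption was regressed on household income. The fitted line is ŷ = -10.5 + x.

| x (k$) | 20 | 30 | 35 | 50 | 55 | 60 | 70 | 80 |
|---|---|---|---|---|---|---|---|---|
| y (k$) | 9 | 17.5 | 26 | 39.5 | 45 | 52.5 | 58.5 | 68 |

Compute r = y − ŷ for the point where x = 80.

r = -1.5

ŷ = -10.5 + 80 = 69.5
r = 68 − 69.5 = -1.5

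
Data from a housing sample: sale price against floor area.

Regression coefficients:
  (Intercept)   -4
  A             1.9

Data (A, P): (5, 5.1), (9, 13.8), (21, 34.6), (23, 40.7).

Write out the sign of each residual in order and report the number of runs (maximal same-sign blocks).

4 runs

A=5: ŷ = -4 + 1.9·5 = 5.5; r = 5.1 − 5.5 = -0.4
A=9: ŷ = -4 + 1.9·9 = 13.1; r = 13.8 − 13.1 = 0.7
A=21: ŷ = -4 + 1.9·21 = 35.9; r = 34.6 − 35.9 = -1.3
A=23: ŷ = -4 + 1.9·23 = 39.7; r = 40.7 − 39.7 = 1
Signs: − + − +
Runs: −×1, +×1, −×1, +×1 → 4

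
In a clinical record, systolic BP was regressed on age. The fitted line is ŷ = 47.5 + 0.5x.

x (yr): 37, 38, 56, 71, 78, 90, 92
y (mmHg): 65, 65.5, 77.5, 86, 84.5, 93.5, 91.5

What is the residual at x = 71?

e = 3

ŷ = 47.5 + 0.5·71 = 83
e = 86 − 83 = 3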